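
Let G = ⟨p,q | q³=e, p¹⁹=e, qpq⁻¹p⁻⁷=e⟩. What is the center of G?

An element z ∈ Z(G) iff z commutes with every generator.
For example e is central: e·p = p = p·e; e·q = q = q·e.
Whereas p ∉ Z(G) since p·q = pq ≠ p⁷q = q·p.
Checking each of the 57 elements this way gives Z(G) = {e}, of order 1.

Answer: {e}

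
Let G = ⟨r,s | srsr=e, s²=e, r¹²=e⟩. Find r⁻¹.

The order of r is 12 (smallest k with rᵏ = e), so r⁻¹ = r¹¹ = r¹¹.
Check: r · (r¹¹) → r · r¹¹ = e, giving e as required.

Answer: r¹¹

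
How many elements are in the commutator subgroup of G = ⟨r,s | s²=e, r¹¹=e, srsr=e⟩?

G' = [G, G] is generated by all commutators. The generator-pair commutators are: [r, s] = r².
The subgroup they normally generate is {e, r, r², r³, r⁴, r⁵, r⁶, r⁷, r⁸, r⁹, r¹⁰}, of order 11.
Check: |G/G'| = 22/11 = 2 is the order of the abelianisation.

Answer: 11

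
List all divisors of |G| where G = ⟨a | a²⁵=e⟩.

|G| = 25 = 5². By Lagrange's theorem the order of any subgroup divides 25; the divisors of 25 are 1, 5, 25.

Answer: 1, 5, 25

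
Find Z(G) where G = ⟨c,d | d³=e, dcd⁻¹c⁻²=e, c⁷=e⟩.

An element z ∈ Z(G) iff z commutes with every generator.
For example e is central: e·c = c = c·e; e·d = d = d·e.
Whereas c ∉ Z(G) since c·d = cd ≠ c²d = d·c.
Checking each of the 21 elements this way gives Z(G) = {e}, of order 1.

Answer: {e}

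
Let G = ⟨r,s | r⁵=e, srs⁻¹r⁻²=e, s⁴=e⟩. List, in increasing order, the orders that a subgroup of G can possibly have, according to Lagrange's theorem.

|G| = 20 = 2² · 5. By Lagrange's theorem the order of any subgroup divides 20; the divisors of 20 are 1, 2, 4, 5, 10, 20.

Answer: 1, 2, 4, 5, 10, 20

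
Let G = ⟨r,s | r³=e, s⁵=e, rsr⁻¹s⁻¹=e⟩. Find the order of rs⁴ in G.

Compute successive powers until reaching e:
  (rs⁴)¹ = rs⁴, (rs⁴)² = r²s³, (rs⁴)³ = s², (rs⁴)⁴ = rs, (rs⁴)⁵ = r², (rs⁴)⁶ = s⁴, (rs⁴)⁷ = rs³, (rs⁴)⁸ = r²s², (rs⁴)⁹ = s, (rs⁴)¹⁰ = r, (rs⁴)¹¹ = r²s⁴, (rs⁴)¹² = s³, (rs⁴)¹³ = rs², (rs⁴)¹⁴ = r²s, (rs⁴)¹⁵ = e.
The smallest positive k with (rs⁴)ᵏ = e is 15.

Answer: 15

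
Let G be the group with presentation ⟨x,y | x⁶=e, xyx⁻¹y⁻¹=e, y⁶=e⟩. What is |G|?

Enumerate words in the generators, reducing via the relations: the distinct elements are
  {e, x, y, xy, x², x³, x⁴, x⁵, y², y³, y⁴, y⁵, xy², xy³, xy⁴, xy⁵, x²y, x³y, x⁴y, x⁵y, x²y², x²y³, x²y⁴, x²y⁵, x³y², x³y³, x³y⁴, x³y⁵, x⁴y², x⁴y³, x⁴y⁴, x⁴y⁵, x⁵y², x⁵y³, x⁵y⁴, x⁵y⁵}.
No further products give new elements, so |G| = 36.

Answer: 36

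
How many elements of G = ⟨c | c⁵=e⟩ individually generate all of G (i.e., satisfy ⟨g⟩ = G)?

G is cyclic of order 5. An element generates G iff its order is 5, and a cyclic group of order 5 has exactly φ(5) = 4 such elements.

Answer: 4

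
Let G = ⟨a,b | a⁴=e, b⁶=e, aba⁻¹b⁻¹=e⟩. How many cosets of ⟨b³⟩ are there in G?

First find ord(b³) by computing successive powers:
  (b³)¹ = b³, (b³)² = e.
So |⟨b³⟩| = ord(b³) = 2. With |G| = 24, by Lagrange [G : ⟨b³⟩] = 24/2 = 12.

Answer: 12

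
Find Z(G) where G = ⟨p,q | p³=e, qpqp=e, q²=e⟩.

An element z ∈ Z(G) iff z commutes with every generator.
For example e is central: e·p = p = p·e; e·q = q = q·e.
Whereas p ∉ Z(G) since p·q = pq ≠ p²q = q·p.
Checking each of the 6 elements this way gives Z(G) = {e}, of order 1.

Answer: {e}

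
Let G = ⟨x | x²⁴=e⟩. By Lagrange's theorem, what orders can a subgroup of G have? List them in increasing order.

|G| = 24 = 2³ · 3. By Lagrange's theorem the order of any subgroup divides 24; the divisors of 24 are 1, 2, 3, 4, 6, 8, 12, 24.

Answer: 1, 2, 3, 4, 6, 8, 12, 24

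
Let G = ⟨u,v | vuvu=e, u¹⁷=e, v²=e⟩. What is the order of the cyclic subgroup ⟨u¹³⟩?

|⟨u¹³⟩| equals the order of u¹³. Compute successive powers until reaching e:
  (u¹³)¹ = u¹³, (u¹³)² = u⁹, (u¹³)³ = u⁵, (u¹³)⁴ = u, (u¹³)⁵ = u¹⁴, (u¹³)⁶ = u¹⁰, (u¹³)⁷ = u⁶, (u¹³)⁸ = u², (u¹³)⁹ = u¹⁵, (u¹³)¹⁰ = u¹¹, (u¹³)¹¹ = u⁷, (u¹³)¹² = u³, (u¹³)¹³ = u¹⁶, (u¹³)¹⁴ = u¹², (u¹³)¹⁵ = u⁸, (u¹³)¹⁶ = u⁴, (u¹³)¹⁷ = e.
The smallest positive k with (u¹³)ᵏ = e is 17, so |⟨u¹³⟩| = 17.

Answer: 17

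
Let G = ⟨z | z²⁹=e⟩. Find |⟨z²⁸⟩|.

|⟨z²⁸⟩| equals the order of z²⁸. Compute successive powers until reaching e:
  (z²⁸)¹ = z²⁸, (z²⁸)² = z²⁷, (z²⁸)³ = z²⁶, (z²⁸)⁴ = z²⁵, (z²⁸)⁵ = z²⁴, (z²⁸)⁶ = z²³, (z²⁸)⁷ = z²², (z²⁸)⁸ = z²¹, (z²⁸)⁹ = z²⁰, (z²⁸)¹⁰ = z¹⁹, (z²⁸)¹¹ = z¹⁸, (z²⁸)¹² = z¹⁷, (z²⁸)¹³ = z¹⁶, (z²⁸)¹⁴ = z¹⁵, (z²⁸)¹⁵ = z¹⁴, (z²⁸)¹⁶ = z¹³, (z²⁸)¹⁷ = z¹², (z²⁸)¹⁸ = z¹¹, (z²⁸)¹⁹ = z¹⁰, (z²⁸)²⁰ = z⁹, (z²⁸)²¹ = z⁸, (z²⁸)²² = z⁷, (z²⁸)²³ = z⁶, (z²⁸)²⁴ = z⁵, (z²⁸)²⁵ = z⁴, (z²⁸)²⁶ = z³, (z²⁸)²⁷ = z², (z²⁸)²⁸ = z, (z²⁸)²⁹ = e.
The smallest positive k with (z²⁸)ᵏ = e is 29, so |⟨z²⁸⟩| = 29.

Answer: 29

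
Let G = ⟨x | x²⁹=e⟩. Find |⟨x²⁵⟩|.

|⟨x²⁵⟩| equals the order of x²⁵. Compute successive powers until reaching e:
  (x²⁵)¹ = x²⁵, (x²⁵)² = x²¹, (x²⁵)³ = x¹⁷, (x²⁵)⁴ = x¹³, (x²⁵)⁵ = x⁹, (x²⁵)⁶ = x⁵, (x²⁵)⁷ = x, (x²⁵)⁸ = x²⁶, (x²⁵)⁹ = x²², (x²⁵)¹⁰ = x¹⁸, (x²⁵)¹¹ = x¹⁴, (x²⁵)¹² = x¹⁰, (x²⁵)¹³ = x⁶, (x²⁵)¹⁴ = x², (x²⁵)¹⁵ = x²⁷, (x²⁵)¹⁶ = x²³, (x²⁵)¹⁷ = x¹⁹, (x²⁵)¹⁸ = x¹⁵, (x²⁵)¹⁹ = x¹¹, (x²⁵)²⁰ = x⁷, (x²⁵)²¹ = x³, (x²⁵)²² = x²⁸, (x²⁵)²³ = x²⁴, (x²⁵)²⁴ = x²⁰, (x²⁵)²⁵ = x¹⁶, (x²⁵)²⁶ = x¹², (x²⁵)²⁷ = x⁸, (x²⁵)²⁸ = x⁴, (x²⁵)²⁹ = e.
The smallest positive k with (x²⁵)ᵏ = e is 29, so |⟨x²⁵⟩| = 29.

Answer: 29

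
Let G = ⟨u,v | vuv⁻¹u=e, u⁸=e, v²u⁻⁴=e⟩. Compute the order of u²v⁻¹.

Compute successive powers until reaching e:
  (u²v⁻¹)¹ = u²v⁻¹, (u²v⁻¹)² = u⁴, (u²v⁻¹)³ = u²v, (u²v⁻¹)⁴ = e.
The smallest positive k with (u²v⁻¹)ᵏ = e is 4.

Answer: 4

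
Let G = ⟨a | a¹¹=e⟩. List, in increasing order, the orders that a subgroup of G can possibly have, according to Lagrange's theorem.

|G| = 11 = 11. By Lagrange's theorem the order of any subgroup divides 11; the divisors of 11 are 1, 11.

Answer: 1, 11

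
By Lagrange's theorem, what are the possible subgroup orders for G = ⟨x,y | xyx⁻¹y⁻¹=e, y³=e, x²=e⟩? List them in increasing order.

|G| = 6 = 2 · 3. By Lagrange's theorem the order of any subgroup divides 6; the divisors of 6 are 1, 2, 3, 6.

Answer: 1, 2, 3, 6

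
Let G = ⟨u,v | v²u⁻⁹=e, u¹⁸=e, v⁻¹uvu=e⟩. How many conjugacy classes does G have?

The conjugacy classes (representative and size) are:
  [e] (size 1), [u¹⁷] (size 2), [u¹⁶] (size 2), [u³] (size 2), [u¹⁴] (size 2), [u¹³] (size 2), [u¹²] (size 2), [u¹¹] (size 2), [u¹⁰] (size 2), [u⁹] (size 1), [u⁸v] (size 9), [uv] (size 9).
Class equation: 1 + 2 + 2 + 2 + 2 + 2 + 2 + 2 + 2 + 1 + 9 + 9 = 36 = |G|. So G has 12 conjugacy classes.

Answer: 12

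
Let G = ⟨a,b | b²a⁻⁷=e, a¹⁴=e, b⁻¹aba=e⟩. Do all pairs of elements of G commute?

a·b = ab but b·a = a⁶b⁻¹, so a·b ≠ b·a and G is not abelian.

Answer: No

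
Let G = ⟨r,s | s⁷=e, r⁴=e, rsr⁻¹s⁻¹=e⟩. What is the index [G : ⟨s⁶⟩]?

First find ord(s⁶) by computing successive powers:
  (s⁶)¹ = s⁶, (s⁶)² = s⁵, (s⁶)³ = s⁴, (s⁶)⁴ = s³, (s⁶)⁵ = s², (s⁶)⁶ = s, (s⁶)⁷ = e.
So |⟨s⁶⟩| = ord(s⁶) = 7. With |G| = 28, by Lagrange [G : ⟨s⁶⟩] = 28/7 = 4.

Answer: 4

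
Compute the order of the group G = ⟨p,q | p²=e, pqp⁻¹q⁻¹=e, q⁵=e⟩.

Enumerate words in the generators, reducing via the relations: the distinct elements are
  {e, p, q, pq, q², q³, q⁴, pq², pq³, pq⁴}.
No further products give new elements, so |G| = 10.

Answer: 10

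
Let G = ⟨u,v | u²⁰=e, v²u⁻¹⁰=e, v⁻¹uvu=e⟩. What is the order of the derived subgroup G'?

G' = [G, G] is generated by all commutators. The generator-pair commutators are: [u, v] = u².
The subgroup they normally generate is {e, u², u⁴, u⁶, u⁸, u¹⁰, u¹², u¹⁴, u¹⁶, u¹⁸}, of order 10.
Check: |G/G'| = 40/10 = 4 is the order of the abelianisation.

Answer: 10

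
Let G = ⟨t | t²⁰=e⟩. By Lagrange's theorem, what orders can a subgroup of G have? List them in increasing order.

|G| = 20 = 2² · 5. By Lagrange's theorem the order of any subgroup divides 20; the divisors of 20 are 1, 2, 4, 5, 10, 20.

Answer: 1, 2, 4, 5, 10, 20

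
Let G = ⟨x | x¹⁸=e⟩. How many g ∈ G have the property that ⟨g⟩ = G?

G is cyclic of order 18. An element generates G iff its order is 18, and a cyclic group of order 18 has exactly φ(18) = 6 such elements.

Answer: 6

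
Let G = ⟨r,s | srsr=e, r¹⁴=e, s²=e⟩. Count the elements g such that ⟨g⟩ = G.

⟨g⟩ = G would require ord(g) = |G| = 28, but the maximum element order in G is 14 < 28. So G is not cyclic and no single element generates it: the count is 0.

Answer: 0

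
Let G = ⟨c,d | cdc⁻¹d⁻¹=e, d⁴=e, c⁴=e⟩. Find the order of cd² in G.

Compute successive powers until reaching e:
  (cd²)¹ = cd², (cd²)² = c², (cd²)³ = c³d², (cd²)⁴ = e.
The smallest positive k with (cd²)ᵏ = e is 4.

Answer: 4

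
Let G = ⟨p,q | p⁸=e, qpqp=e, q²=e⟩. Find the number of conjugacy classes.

The conjugacy classes (representative and size) are:
  [e] (size 1), [p] (size 2), [p⁶] (size 2), [p³] (size 2), [p⁴] (size 1), [q] (size 4), [p⁵q] (size 4).
Class equation: 1 + 2 + 2 + 2 + 1 + 4 + 4 = 16 = |G|. So G has 7 conjugacy classes.

Answer: 7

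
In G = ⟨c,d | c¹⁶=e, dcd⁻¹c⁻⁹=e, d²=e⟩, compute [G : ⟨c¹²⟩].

First find ord(c¹²) by computing successive powers:
  (c¹²)¹ = c¹², (c¹²)² = c⁸, (c¹²)³ = c⁴, (c¹²)⁴ = e.
So |⟨c¹²⟩| = ord(c¹²) = 4. With |G| = 32, by Lagrange [G : ⟨c¹²⟩] = 32/4 = 8.

Answer: 8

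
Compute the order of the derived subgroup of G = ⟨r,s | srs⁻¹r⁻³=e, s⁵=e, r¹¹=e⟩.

G' = [G, G] is generated by all commutators. The generator-pair commutators are: [r, s] = r⁹.
The subgroup they normally generate is {e, r, r², r³, r⁴, r⁵, r⁶, r⁷, r⁸, r⁹, r¹⁰}, of order 11.
Check: |G/G'| = 55/11 = 5 is the order of the abelianisation.

Answer: 11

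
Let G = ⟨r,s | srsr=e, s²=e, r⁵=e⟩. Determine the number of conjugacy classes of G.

The conjugacy classes (representative and size) are:
  [e] (size 1), [r] (size 2), [r²] (size 2), [s] (size 5).
Class equation: 1 + 2 + 2 + 5 = 10 = |G|. So G has 4 conjugacy classes.

Answer: 4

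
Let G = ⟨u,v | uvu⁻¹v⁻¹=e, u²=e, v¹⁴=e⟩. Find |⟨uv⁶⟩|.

|⟨uv⁶⟩| equals the order of uv⁶. Compute successive powers until reaching e:
  (uv⁶)¹ = uv⁶, (uv⁶)² = v¹², (uv⁶)³ = uv⁴, (uv⁶)⁴ = v¹⁰, (uv⁶)⁵ = uv², (uv⁶)⁶ = v⁸, (uv⁶)⁷ = u, (uv⁶)⁸ = v⁶, (uv⁶)⁹ = uv¹², (uv⁶)¹⁰ = v⁴, (uv⁶)¹¹ = uv¹⁰, (uv⁶)¹² = v², (uv⁶)¹³ = uv⁸, (uv⁶)¹⁴ = e.
The smallest positive k with (uv⁶)ᵏ = e is 14, so |⟨uv⁶⟩| = 14.

Answer: 14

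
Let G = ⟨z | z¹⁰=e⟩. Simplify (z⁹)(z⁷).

Compute (z⁹) · (z⁷) by multiplying left to right and reducing via the relations at each step:
  (z⁹) · z⁷ = z⁶

Answer: z⁶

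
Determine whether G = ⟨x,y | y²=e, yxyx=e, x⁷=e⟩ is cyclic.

Every cyclic group is abelian. But x·y = xy while y·x = x⁶y, so x·y ≠ y·x and G is not abelian. Hence G is not cyclic.

Answer: No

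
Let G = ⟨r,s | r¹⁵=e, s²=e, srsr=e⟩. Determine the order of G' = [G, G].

G' = [G, G] is generated by all commutators. The generator-pair commutators are: [r, s] = r².
The subgroup they normally generate is {e, r, r², r³, r⁴, r⁵, r⁶, r⁷, r⁸, r⁹, r¹⁰, r¹¹, r¹², r¹³, r¹⁴}, of order 15.
Check: |G/G'| = 30/15 = 2 is the order of the abelianisation.

Answer: 15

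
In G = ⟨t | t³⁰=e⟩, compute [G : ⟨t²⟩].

First find ord(t²) by computing successive powers:
  (t²)¹ = t², (t²)² = t⁴, (t²)³ = t⁶, (t²)⁴ = t⁸, (t²)⁵ = t¹⁰, (t²)⁶ = t¹², (t²)⁷ = t¹⁴, (t²)⁸ = t¹⁶, (t²)⁹ = t¹⁸, (t²)¹⁰ = t²⁰, (t²)¹¹ = t²², (t²)¹² = t²⁴, (t²)¹³ = t²⁶, (t²)¹⁴ = t²⁸, (t²)¹⁵ = e.
So |⟨t²⟩| = ord(t²) = 15. With |G| = 30, by Lagrange [G : ⟨t²⟩] = 30/15 = 2.

Answer: 2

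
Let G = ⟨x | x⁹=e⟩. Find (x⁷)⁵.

Compute successive powers of (x⁷), reducing at each step:
  (x⁷)²: (x⁷) · x⁷ = x⁵
  (x⁷)³: (x⁵) · x⁷ = x³
  (x⁷)⁴: (x³) · x⁷ = x
  (x⁷)⁵: x · x⁷ = x⁸

Answer: x⁸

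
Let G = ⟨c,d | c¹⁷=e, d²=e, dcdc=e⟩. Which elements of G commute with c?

⟨c⟩ ⊆ C_G(c) since powers of c commute with c; so |C_G(c)| ≥ |⟨c⟩| = 17.
By orbit–stabilizer, |C_G(c)| = |G| / |conj. class of c| = 34 / 2 = 17.
The 17 elements commuting with c are {e, c, c², c³, c⁴, c⁵, c⁶, c⁷, c⁸, c⁹, c¹⁰, c¹¹, c¹², c¹³, c¹⁴, c¹⁵, c¹⁶}.

Answer: {e, c, c², c³, c⁴, c⁵, c⁶, c⁷, c⁸, c⁹, c¹⁰, c¹¹, c¹², c¹³, c¹⁴, c¹⁵, c¹⁶}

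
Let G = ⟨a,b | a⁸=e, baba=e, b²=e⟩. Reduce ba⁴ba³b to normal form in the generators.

Multiply left to right, reducing at each step:
  b · a⁴ = a⁴b
  (a⁴b) · b = a⁴
  (a⁴) · a³ = a⁷
  (a⁷) · b = a⁷b

Answer: a⁷b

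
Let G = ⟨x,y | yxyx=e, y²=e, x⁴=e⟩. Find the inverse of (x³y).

The order of (x³y) is 2 (smallest k with (x³y)ᵏ = e), so (x³y)⁻¹ = (x³y)¹ = x³y.
Check: (x³y) · (x³y) → (x³y) · x³ = y;   y · y = e, giving e as required.

Answer: x³y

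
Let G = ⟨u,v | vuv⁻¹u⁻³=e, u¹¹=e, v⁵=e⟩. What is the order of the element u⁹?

Compute successive powers until reaching e:
  (u⁹)¹ = u⁹, (u⁹)² = u⁷, (u⁹)³ = u⁵, (u⁹)⁴ = u³, (u⁹)⁵ = u, (u⁹)⁶ = u¹⁰, (u⁹)⁷ = u⁸, (u⁹)⁸ = u⁶, (u⁹)⁹ = u⁴, (u⁹)¹⁰ = u², (u⁹)¹¹ = e.
The smallest positive k with (u⁹)ᵏ = e is 11.

Answer: 11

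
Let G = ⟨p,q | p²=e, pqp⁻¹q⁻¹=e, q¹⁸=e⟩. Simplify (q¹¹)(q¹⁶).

Compute (q¹¹) · (q¹⁶) by multiplying left to right and reducing via the relations at each step:
  (q¹¹) · q¹⁶ = q⁹

Answer: q⁹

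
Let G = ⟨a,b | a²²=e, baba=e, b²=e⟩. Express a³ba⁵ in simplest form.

Multiply left to right, reducing at each step:
  (a³) · b = a³b
  (a³b) · a⁵ = a²⁰b

Answer: a²⁰b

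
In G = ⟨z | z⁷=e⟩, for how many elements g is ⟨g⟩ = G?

G is cyclic of order 7. An element generates G iff its order is 7, and a cyclic group of order 7 has exactly φ(7) = 6 such elements.

Answer: 6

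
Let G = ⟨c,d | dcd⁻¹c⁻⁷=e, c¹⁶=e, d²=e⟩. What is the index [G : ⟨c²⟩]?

First find ord(c²) by computing successive powers:
  (c²)¹ = c², (c²)² = c⁴, (c²)³ = c⁶, (c²)⁴ = c⁸, (c²)⁵ = c¹⁰, (c²)⁶ = c¹², (c²)⁷ = c¹⁴, (c²)⁸ = e.
So |⟨c²⟩| = ord(c²) = 8. With |G| = 32, by Lagrange [G : ⟨c²⟩] = 32/8 = 4.

Answer: 4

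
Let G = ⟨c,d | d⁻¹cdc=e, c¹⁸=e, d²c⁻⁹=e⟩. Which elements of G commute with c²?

⟨c²⟩ ⊆ C_G(c²) since powers of c² commute with c²; so |C_G(c²)| ≥ |⟨c²⟩| = 9.
By orbit–stabilizer, |C_G(c²)| = |G| / |conj. class of c²| = 36 / 2 = 18.
The 18 elements commuting with c² are {e, c, c², c³, c⁴, c⁵, c⁶, c⁷, c⁸, c⁹, c¹⁰, c¹¹, c¹², c¹³, c¹⁴, c¹⁵, c¹⁶, c¹⁷}.

Answer: {e, c, c², c³, c⁴, c⁵, c⁶, c⁷, c⁸, c⁹, c¹⁰, c¹¹, c¹², c¹³, c¹⁴, c¹⁵, c¹⁶, c¹⁷}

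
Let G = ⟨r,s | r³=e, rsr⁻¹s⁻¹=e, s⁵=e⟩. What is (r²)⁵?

Compute successive powers of (r²), reducing at each step:
  (r²)²: (r²) · r² = r
  (r²)³: r · r² = e
  (r²)⁴: e · r² = r²
  (r²)⁵: (r²) · r² = r

Answer: r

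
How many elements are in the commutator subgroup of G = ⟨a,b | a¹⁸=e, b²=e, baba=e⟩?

G' = [G, G] is generated by all commutators. The generator-pair commutators are: [a, b] = a².
The subgroup they normally generate is {e, a², a⁴, a⁶, a⁸, a¹⁰, a¹², a¹⁴, a¹⁶}, of order 9.
Check: |G/G'| = 36/9 = 4 is the order of the abelianisation.

Answer: 9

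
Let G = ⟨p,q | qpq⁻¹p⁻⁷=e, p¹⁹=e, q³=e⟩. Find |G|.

Enumerate words in the generators, reducing via the relations: the distinct elements are
  {e, p, q, pq, p², p³, p⁴, p⁵, p⁶, p⁷, p⁸, p⁹, q², pq², p²q, p³q, p¹², p¹³, p¹¹, p¹⁰, p¹⁴, p¹⁵, p¹⁶, p¹⁷, p¹⁸, p⁴q, p⁵q, p⁶q, p⁷q, p⁸q, p⁹q, p²q², p³q², p¹²q, p¹³q, p¹¹q, p¹⁰q, p¹⁴q, p¹⁵q, p¹⁶q, p¹⁷q, p¹⁸q, p⁴q², p⁵q², p⁶q², p⁷q², p⁸q², p⁹q², p¹²q², p¹³q², p¹¹q², p¹⁰q², p¹⁴q², p¹⁵q², p¹⁶q², p¹⁷q², p¹⁸q²}.
No further products give new elements, so |G| = 57.

Answer: 57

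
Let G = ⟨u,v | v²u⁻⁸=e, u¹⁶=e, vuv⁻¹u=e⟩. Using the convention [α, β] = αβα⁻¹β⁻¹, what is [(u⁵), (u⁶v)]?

[(u⁵), (u⁶v)] = (u⁵)·(u⁶v)·(u⁵)⁻¹·(u⁶v)⁻¹.
  (u⁵) · (u⁶v) = u³v⁻¹
  (u³v⁻¹) · (u¹¹) = v
  v · (u⁶v⁻¹) = u¹⁰

Answer: u¹⁰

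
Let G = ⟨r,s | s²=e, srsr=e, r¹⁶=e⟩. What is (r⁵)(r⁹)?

Compute (r⁵) · (r⁹) by multiplying left to right and reducing via the relations at each step:
  (r⁵) · r⁹ = r¹⁴

Answer: r¹⁴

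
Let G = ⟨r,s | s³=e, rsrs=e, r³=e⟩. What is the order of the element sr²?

Compute successive powers until reaching e:
  (sr²)¹ = sr², (sr²)² = rs², (sr²)³ = e.
The smallest positive k with (sr²)ᵏ = e is 3.

Answer: 3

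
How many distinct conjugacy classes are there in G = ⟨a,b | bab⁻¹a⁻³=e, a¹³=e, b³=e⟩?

The conjugacy classes (representative and size) are:
  [e] (size 1), [a] (size 3), [a⁵] (size 3), [a¹⁰] (size 3), [a⁸] (size 3), [a¹⁰b] (size 13), [a⁷b²] (size 13).
Class equation: 1 + 3 + 3 + 3 + 3 + 13 + 13 = 39 = |G|. So G has 7 conjugacy classes.

Answer: 7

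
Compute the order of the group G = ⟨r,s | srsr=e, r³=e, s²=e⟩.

Enumerate words in the generators, reducing via the relations: the distinct elements are
  {e, r, s, rs, r², r²s}.
No further products give new elements, so |G| = 6.

Answer: 6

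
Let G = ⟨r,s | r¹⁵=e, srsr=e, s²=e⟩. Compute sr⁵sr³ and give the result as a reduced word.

Multiply left to right, reducing at each step:
  s · r⁵ = r¹⁰s
  (r¹⁰s) · s = r¹⁰
  (r¹⁰) · r³ = r¹³

Answer: r¹³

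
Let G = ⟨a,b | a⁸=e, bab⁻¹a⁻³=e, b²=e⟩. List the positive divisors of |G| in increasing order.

|G| = 16 = 2⁴. By Lagrange's theorem the order of any subgroup divides 16; the divisors of 16 are 1, 2, 4, 8, 16.

Answer: 1, 2, 4, 8, 16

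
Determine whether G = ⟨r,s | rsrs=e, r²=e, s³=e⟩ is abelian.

r·s = rs but s·r = rs², so r·s ≠ s·r and G is not abelian.

Answer: No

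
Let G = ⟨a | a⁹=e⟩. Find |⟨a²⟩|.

|⟨a²⟩| equals the order of a². Compute successive powers until reaching e:
  (a²)¹ = a², (a²)² = a⁴, (a²)³ = a⁶, (a²)⁴ = a⁸, (a²)⁵ = a, (a²)⁶ = a³, (a²)⁷ = a⁵, (a²)⁸ = a⁷, (a²)⁹ = e.
The smallest positive k with (a²)ᵏ = e is 9, so |⟨a²⟩| = 9.

Answer: 9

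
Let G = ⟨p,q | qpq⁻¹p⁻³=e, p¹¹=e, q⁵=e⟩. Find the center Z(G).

An element z ∈ Z(G) iff z commutes with every generator.
For example e is central: e·p = p = p·e; e·q = q = q·e.
Whereas p ∉ Z(G) since p·q = pq ≠ p³q = q·p.
Checking each of the 55 elements this way gives Z(G) = {e}, of order 1.

Answer: {e}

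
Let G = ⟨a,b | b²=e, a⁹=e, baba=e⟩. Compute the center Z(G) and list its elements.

An element z ∈ Z(G) iff z commutes with every generator.
For example e is central: e·a = a = a·e; e·b = b = b·e.
Whereas a ∉ Z(G) since a·b = ab ≠ a⁸b = b·a.
Checking each of the 18 elements this way gives Z(G) = {e}, of order 1.

Answer: {e}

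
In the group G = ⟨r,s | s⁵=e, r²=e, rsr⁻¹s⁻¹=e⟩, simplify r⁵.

Compute successive powers of r, reducing at each step:
  r²: r · r = e
  r³: e · r = r
  r⁴: r · r = e
  r⁵: e · r = r

Answer: r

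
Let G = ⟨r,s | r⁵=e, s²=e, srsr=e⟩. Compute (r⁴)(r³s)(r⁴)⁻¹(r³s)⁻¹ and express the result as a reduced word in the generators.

[(r⁴), (r³s)] = (r⁴)·(r³s)·(r⁴)⁻¹·(r³s)⁻¹.
  (r⁴) · (r³s) = r²s
  (r²s) · r = rs
  (rs) · (r³s) = r³

Answer: r³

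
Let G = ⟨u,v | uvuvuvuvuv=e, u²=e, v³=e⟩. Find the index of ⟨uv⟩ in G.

First find ord(uv) by computing successive powers:
  (uv)¹ = uv, (uv)² = uvuv, (uv)³ = v²uv²u, (uv)⁴ = v²u, (uv)⁵ = e.
So |⟨uv⟩| = ord(uv) = 5. With |G| = 60, by Lagrange [G : ⟨uv⟩] = 60/5 = 12.

Answer: 12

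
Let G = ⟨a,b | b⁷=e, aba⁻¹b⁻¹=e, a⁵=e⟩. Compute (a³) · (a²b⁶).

Compute (a³) · (a²b⁶) by multiplying left to right and reducing via the relations at each step:
  (a³) · a² = e
  e · b⁶ = b⁶

Answer: b⁶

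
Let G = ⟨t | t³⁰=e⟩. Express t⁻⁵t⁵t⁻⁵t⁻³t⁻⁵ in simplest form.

Multiply left to right, reducing at each step:
  (t²⁵) · t⁵ = e
  e · t⁻⁵ = t²⁵
  (t²⁵) · t⁻³ = t²²
  (t²²) · t⁻⁵ = t¹⁷

Answer: t¹⁷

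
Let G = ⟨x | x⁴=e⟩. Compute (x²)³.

Compute successive powers of (x²), reducing at each step:
  (x²)²: (x²) · x² = e
  (x²)³: e · x² = x²

Answer: x²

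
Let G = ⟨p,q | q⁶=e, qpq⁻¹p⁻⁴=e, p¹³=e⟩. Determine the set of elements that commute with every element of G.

An element z ∈ Z(G) iff z commutes with every generator.
For example e is central: e·p = p = p·e; e·q = q = q·e.
Whereas p ∉ Z(G) since p·q = pq ≠ p⁴q = q·p.
Checking each of the 78 elements this way gives Z(G) = {e}, of order 1.

Answer: {e}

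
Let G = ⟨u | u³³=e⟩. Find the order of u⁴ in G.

Compute successive powers until reaching e:
  (u⁴)¹ = u⁴, (u⁴)² = u⁸, (u⁴)³ = u¹², (u⁴)⁴ = u¹⁶, (u⁴)⁵ = u²⁰, (u⁴)⁶ = u²⁴, (u⁴)⁷ = u²⁸, (u⁴)⁸ = u³², (u⁴)⁹ = u³, (u⁴)¹⁰ = u⁷, (u⁴)¹¹ = u¹¹, (u⁴)¹² = u¹⁵, (u⁴)¹³ = u¹⁹, (u⁴)¹⁴ = u²³, (u⁴)¹⁵ = u²⁷, (u⁴)¹⁶ = u³¹, (u⁴)¹⁷ = u², (u⁴)¹⁸ = u⁶, (u⁴)¹⁹ = u¹⁰, (u⁴)²⁰ = u¹⁴, (u⁴)²¹ = u¹⁸, (u⁴)²² = u²², (u⁴)²³ = u²⁶, (u⁴)²⁴ = u³⁰, (u⁴)²⁵ = u, (u⁴)²⁶ = u⁵, (u⁴)²⁷ = u⁹, (u⁴)²⁸ = u¹³, (u⁴)²⁹ = u¹⁷, (u⁴)³⁰ = u²¹, (u⁴)³¹ = u²⁵, (u⁴)³² = u²⁹, (u⁴)³³ = e.
The smallest positive k with (u⁴)ᵏ = e is 33.

Answer: 33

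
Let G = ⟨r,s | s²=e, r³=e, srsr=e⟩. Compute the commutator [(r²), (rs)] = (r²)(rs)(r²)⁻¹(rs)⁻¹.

[(r²), (rs)] = (r²)·(rs)·(r²)⁻¹·(rs)⁻¹.
  (r²) · (rs) = s
  s · r = r²s
  (r²s) · (rs) = r

Answer: r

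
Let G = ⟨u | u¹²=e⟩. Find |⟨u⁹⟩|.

|⟨u⁹⟩| equals the order of u⁹. Compute successive powers until reaching e:
  (u⁹)¹ = u⁹, (u⁹)² = u⁶, (u⁹)³ = u³, (u⁹)⁴ = e.
The smallest positive k with (u⁹)ᵏ = e is 4, so |⟨u⁹⟩| = 4.

Answer: 4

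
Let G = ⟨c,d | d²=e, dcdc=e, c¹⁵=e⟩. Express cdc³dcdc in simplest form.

Multiply left to right, reducing at each step:
  c · d = cd
  (cd) · c³ = c¹³d
  (c¹³d) · d = c¹³
  (c¹³) · c = c¹⁴
  (c¹⁴) · d = c¹⁴d
  (c¹⁴d) · c = c¹³d

Answer: c¹³d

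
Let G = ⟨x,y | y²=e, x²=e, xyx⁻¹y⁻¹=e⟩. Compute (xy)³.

Compute successive powers of (xy), reducing at each step:
  (xy)²: (xy) · x = y;   y · y = e
  (xy)³: e · x = x;   x · y = xy

Answer: xy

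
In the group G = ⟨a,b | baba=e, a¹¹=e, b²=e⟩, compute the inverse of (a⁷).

The order of (a⁷) is 11 (smallest k with (a⁷)ᵏ = e), so (a⁷)⁻¹ = (a⁷)¹⁰ = a⁴.
Check: (a⁷) · (a⁴) → (a⁷) · a⁴ = e, giving e as required.

Answer: a⁴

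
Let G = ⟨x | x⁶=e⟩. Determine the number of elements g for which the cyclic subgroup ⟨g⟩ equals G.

G is cyclic of order 6. An element generates G iff its order is 6, and a cyclic group of order 6 has exactly φ(6) = 2 such elements.

Answer: 2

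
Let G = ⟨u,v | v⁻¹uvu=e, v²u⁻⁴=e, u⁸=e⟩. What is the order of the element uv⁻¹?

Compute successive powers until reaching e:
  (uv⁻¹)¹ = uv⁻¹, (uv⁻¹)² = u⁴, (uv⁻¹)³ = uv, (uv⁻¹)⁴ = e.
The smallest positive k with (uv⁻¹)ᵏ = e is 4.

Answer: 4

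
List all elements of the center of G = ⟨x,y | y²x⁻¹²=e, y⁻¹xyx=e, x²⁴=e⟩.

An element z ∈ Z(G) iff z commutes with every generator.
For example x¹² is central: (x¹²)·x = x¹³ = x·(x¹²); (x¹²)·y = y⁻¹ = y·(x¹²).
Whereas x ∉ Z(G) since x·y = xy ≠ x¹¹y⁻¹ = y·x.
Checking each of the 48 elements this way gives Z(G) = {e, x¹²}, of order 2.

Answer: {e, x¹²}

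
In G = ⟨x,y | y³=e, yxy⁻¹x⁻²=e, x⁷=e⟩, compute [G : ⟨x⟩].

First find ord(x) by computing successive powers:
  x¹ = x, x² = x², x³ = x³, x⁴ = x⁴, x⁵ = x⁵, x⁶ = x⁶, x⁷ = e.
So |⟨x⟩| = ord(x) = 7. With |G| = 21, by Lagrange [G : ⟨x⟩] = 21/7 = 3.

Answer: 3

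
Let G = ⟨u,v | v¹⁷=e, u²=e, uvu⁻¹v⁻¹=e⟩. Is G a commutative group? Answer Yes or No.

Each pair of generators commutes: u·v = uv = v·u. Since the generators pairwise commute, every element of G commutes with every other, so G is abelian.

Answer: Yes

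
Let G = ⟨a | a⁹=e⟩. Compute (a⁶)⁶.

Compute successive powers of (a⁶), reducing at each step:
  (a⁶)²: (a⁶) · a⁶ = a³
  (a⁶)³: (a³) · a⁶ = e
  (a⁶)⁴: e · a⁶ = a⁶
  (a⁶)⁵: (a⁶) · a⁶ = a³
  (a⁶)⁶: (a³) · a⁶ = e

Answer: e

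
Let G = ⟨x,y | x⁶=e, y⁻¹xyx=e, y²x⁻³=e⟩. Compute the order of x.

Compute successive powers until reaching e:
  x¹ = x, x² = x², x³ = x³, x⁴ = x⁴, x⁵ = x⁵, x⁶ = e.
The smallest positive k with xᵏ = e is 6.

Answer: 6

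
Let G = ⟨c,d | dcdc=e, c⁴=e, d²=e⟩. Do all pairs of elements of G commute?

c·d = cd but d·c = c³d, so c·d ≠ d·c and G is not abelian.

Answer: No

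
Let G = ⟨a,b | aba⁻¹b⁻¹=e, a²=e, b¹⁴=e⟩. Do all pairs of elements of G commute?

Each pair of generators commutes: a·b = ab = b·a. Since the generators pairwise commute, every element of G commutes with every other, so G is abelian.

Answer: Yes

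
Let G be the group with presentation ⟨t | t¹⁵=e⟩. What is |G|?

G is generated by a single element, so G is cyclic. The relator gives t¹⁵ = e and no smaller power is forced to be e, so the 15 powers {e, t, t², t³, t⁴, t⁵, t⁶, t⁷, t⁸, t⁹, t¹², t¹³, t¹¹, t¹⁰, t¹⁴} are distinct. Hence |G| = 15.

Answer: 15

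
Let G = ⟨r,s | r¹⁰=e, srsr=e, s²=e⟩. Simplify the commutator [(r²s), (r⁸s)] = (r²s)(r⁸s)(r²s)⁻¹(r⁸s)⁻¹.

[(r²s), (r⁸s)] = (r²s)·(r⁸s)·(r²s)⁻¹·(r⁸s)⁻¹.
  (r²s) · (r⁸s) = r⁴
  (r⁴) · (r²s) = r⁶s
  (r⁶s) · (r⁸s) = r⁸

Answer: r⁸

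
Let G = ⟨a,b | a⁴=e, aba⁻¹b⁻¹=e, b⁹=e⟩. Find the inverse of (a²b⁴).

The order of (a²b⁴) is 18 (smallest k with (a²b⁴)ᵏ = e), so (a²b⁴)⁻¹ = (a²b⁴)¹⁷ = a²b⁵.
Check: (a²b⁴) · (a²b⁵) → (a²b⁴) · a² = b⁴;   (b⁴) · b⁵ = e, giving e as required.

Answer: a²b⁵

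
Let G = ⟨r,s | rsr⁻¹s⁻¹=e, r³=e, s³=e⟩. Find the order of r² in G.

Compute successive powers until reaching e:
  (r²)¹ = r², (r²)² = r, (r²)³ = e.
The smallest positive k with (r²)ᵏ = e is 3.

Answer: 3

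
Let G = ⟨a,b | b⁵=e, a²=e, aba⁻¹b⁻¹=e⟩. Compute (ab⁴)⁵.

Compute successive powers of (ab⁴), reducing at each step:
  (ab⁴)²: (ab⁴) · a = b⁴;   (b⁴) · b⁴ = b³
  (ab⁴)³: (b³) · a = ab³;   (ab³) · b⁴ = ab²
  (ab⁴)⁴: (ab²) · a = b²;   (b²) · b⁴ = b
  (ab⁴)⁵: b · a = ab;   (ab) · b⁴ = a

Answer: a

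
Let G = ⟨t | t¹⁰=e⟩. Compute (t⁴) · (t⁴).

Compute (t⁴) · (t⁴) by multiplying left to right and reducing via the relations at each step:
  (t⁴) · t⁴ = t⁸

Answer: t⁸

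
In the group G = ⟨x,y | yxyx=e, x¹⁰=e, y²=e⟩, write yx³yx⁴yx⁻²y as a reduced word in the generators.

Multiply left to right, reducing at each step:
  y · x³ = x⁷y
  (x⁷y) · y = x⁷
  (x⁷) · x⁴ = x
  x · y = xy
  (xy) · x⁻² = x³y
  (x³y) · y = x³

Answer: x³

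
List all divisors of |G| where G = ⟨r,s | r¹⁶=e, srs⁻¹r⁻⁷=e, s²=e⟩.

|G| = 32 = 2⁵. By Lagrange's theorem the order of any subgroup divides 32; the divisors of 32 are 1, 2, 4, 8, 16, 32.

Answer: 1, 2, 4, 8, 16, 32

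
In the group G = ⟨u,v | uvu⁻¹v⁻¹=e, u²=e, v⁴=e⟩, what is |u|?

Compute successive powers until reaching e:
  u¹ = u, u² = e.
The smallest positive k with uᵏ = e is 2.

Answer: 2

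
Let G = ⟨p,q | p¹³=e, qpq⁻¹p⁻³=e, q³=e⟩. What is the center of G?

An element z ∈ Z(G) iff z commutes with every generator.
For example e is central: e·p = p = p·e; e·q = q = q·e.
Whereas p ∉ Z(G) since p·q = pq ≠ p³q = q·p.
Checking each of the 39 elements this way gives Z(G) = {e}, of order 1.

Answer: {e}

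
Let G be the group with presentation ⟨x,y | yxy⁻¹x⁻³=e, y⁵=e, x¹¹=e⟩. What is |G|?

Enumerate words in the generators, reducing via the relations: the distinct elements are
  {e, x, y, xy, x², x³, x⁴, x⁵, x⁶, x⁷, x⁸, x⁹, y², y³, y⁴, xy², xy³, xy⁴, x²y, x³y, x¹⁰, x⁴y, x⁵y, x⁶y, x⁷y, x⁸y, x⁹y, x²y², x²y³, x²y⁴, x³y², x³y³, x³y⁴, x¹⁰y, x⁴y², x⁴y³, x⁴y⁴, x⁵y², x⁵y³, x⁵y⁴, x⁶y², x⁶y³, x⁶y⁴, x⁷y², x⁷y³, x⁷y⁴, x⁸y², x⁸y³, x⁸y⁴, x⁹y², x⁹y³, x⁹y⁴, x¹⁰y², x¹⁰y³, x¹⁰y⁴}.
No further products give new elements, so |G| = 55.

Answer: 55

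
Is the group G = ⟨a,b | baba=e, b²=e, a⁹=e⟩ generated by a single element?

Every cyclic group is abelian. But a·b = ab while b·a = a⁸b, so a·b ≠ b·a and G is not abelian. Hence G is not cyclic.

Answer: No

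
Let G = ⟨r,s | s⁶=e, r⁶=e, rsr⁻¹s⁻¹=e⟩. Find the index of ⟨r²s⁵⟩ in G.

First find ord(r²s⁵) by computing successive powers:
  (r²s⁵)¹ = r²s⁵, (r²s⁵)² = r⁴s⁴, (r²s⁵)³ = s³, (r²s⁵)⁴ = r²s², (r²s⁵)⁵ = r⁴s, (r²s⁵)⁶ = e.
So |⟨r²s⁵⟩| = ord(r²s⁵) = 6. With |G| = 36, by Lagrange [G : ⟨r²s⁵⟩] = 36/6 = 6.

Answer: 6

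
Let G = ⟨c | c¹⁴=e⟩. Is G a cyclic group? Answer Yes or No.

|G| = 14. The element c has order 14 (its powers give 14 distinct elements), so ⟨c⟩ = G and G is cyclic.

Answer: Yes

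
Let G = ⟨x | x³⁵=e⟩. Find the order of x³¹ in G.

Compute successive powers until reaching e:
  (x³¹)¹ = x³¹, (x³¹)² = x²⁷, (x³¹)³ = x²³, (x³¹)⁴ = x¹⁹, (x³¹)⁵ = x¹⁵, (x³¹)⁶ = x¹¹, (x³¹)⁷ = x⁷, (x³¹)⁸ = x³, (x³¹)⁹ = x³⁴, (x³¹)¹⁰ = x³⁰, (x³¹)¹¹ = x²⁶, (x³¹)¹² = x²², (x³¹)¹³ = x¹⁸, (x³¹)¹⁴ = x¹⁴, (x³¹)¹⁵ = x¹⁰, (x³¹)¹⁶ = x⁶, (x³¹)¹⁷ = x², (x³¹)¹⁸ = x³³, (x³¹)¹⁹ = x²⁹, (x³¹)²⁰ = x²⁵, (x³¹)²¹ = x²¹, (x³¹)²² = x¹⁷, (x³¹)²³ = x¹³, (x³¹)²⁴ = x⁹, (x³¹)²⁵ = x⁵, (x³¹)²⁶ = x, (x³¹)²⁷ = x³², (x³¹)²⁸ = x²⁸, (x³¹)²⁹ = x²⁴, (x³¹)³⁰ = x²⁰, (x³¹)³¹ = x¹⁶, (x³¹)³² = x¹², (x³¹)³³ = x⁸, (x³¹)³⁴ = x⁴, (x³¹)³⁵ = e.
The smallest positive k with (x³¹)ᵏ = e is 35.

Answer: 35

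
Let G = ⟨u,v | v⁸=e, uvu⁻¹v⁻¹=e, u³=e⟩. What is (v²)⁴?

Compute successive powers of (v²), reducing at each step:
  (v²)²: (v²) · v² = v⁴
  (v²)³: (v⁴) · v² = v⁶
  (v²)⁴: (v⁶) · v² = e

Answer: e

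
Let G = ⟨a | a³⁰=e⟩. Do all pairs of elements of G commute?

G has a single generator, so G is cyclic and hence abelian.

Answer: Yes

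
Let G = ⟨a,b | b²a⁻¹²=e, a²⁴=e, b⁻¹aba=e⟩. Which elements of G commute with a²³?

⟨a²³⟩ ⊆ C_G(a²³) since powers of a²³ commute with a²³; so |C_G(a²³)| ≥ |⟨a²³⟩| = 24.
By orbit–stabilizer, |C_G(a²³)| = |G| / |conj. class of a²³| = 48 / 2 = 24.
The 24 elements commuting with a²³ are {e, a, a², a³, a⁴, a⁵, a⁶, a⁷, a⁸, a⁹, a¹⁰, a¹¹, a¹², a¹³, a¹⁴, a¹⁵, a¹⁶, a¹⁷, a¹⁸, a¹⁹, a²⁰, a²¹, a²², a²³}.

Answer: {e, a, a², a³, a⁴, a⁵, a⁶, a⁷, a⁸, a⁹, a¹⁰, a¹¹, a¹², a¹³, a¹⁴, a¹⁵, a¹⁶, a¹⁷, a¹⁸, a¹⁹, a²⁰, a²¹, a²², a²³}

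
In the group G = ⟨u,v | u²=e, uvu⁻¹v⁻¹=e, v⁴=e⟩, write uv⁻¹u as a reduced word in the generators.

Multiply left to right, reducing at each step:
  u · v⁻¹ = uv³
  (uv³) · u = v³

Answer: v³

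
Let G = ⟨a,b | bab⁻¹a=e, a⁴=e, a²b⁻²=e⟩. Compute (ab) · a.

Compute (ab) · a by multiplying left to right and reducing via the relations at each step:
  (ab) · a = b

Answer: b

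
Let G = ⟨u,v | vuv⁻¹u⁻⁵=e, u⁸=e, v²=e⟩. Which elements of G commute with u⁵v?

⟨u⁵v⟩ ⊆ C_G(u⁵v) since powers of u⁵v commute with u⁵v; so |C_G(u⁵v)| ≥ |⟨u⁵v⟩| = 8.
By orbit–stabilizer, |C_G(u⁵v)| = |G| / |conj. class of u⁵v| = 16 / 2 = 8.
The 8 elements commuting with u⁵v are {e, u², u⁴, u⁶, u⁵v, uv, u⁷v, u³v}.

Answer: {e, u², u⁴, u⁶, u⁵v, uv, u⁷v, u³v}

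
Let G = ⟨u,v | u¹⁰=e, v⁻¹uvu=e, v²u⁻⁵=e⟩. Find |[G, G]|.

G' = [G, G] is generated by all commutators. The generator-pair commutators are: [u, v] = u².
The subgroup they normally generate is {e, u², u⁴, u⁶, u⁸}, of order 5.
Check: |G/G'| = 20/5 = 4 is the order of the abelianisation.

Answer: 5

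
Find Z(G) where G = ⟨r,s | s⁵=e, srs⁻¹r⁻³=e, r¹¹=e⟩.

An element z ∈ Z(G) iff z commutes with every generator.
For example e is central: e·r = r = r·e; e·s = s = s·e.
Whereas r ∉ Z(G) since r·s = rs ≠ r³s = s·r.
Checking each of the 55 elements this way gives Z(G) = {e}, of order 1.

Answer: {e}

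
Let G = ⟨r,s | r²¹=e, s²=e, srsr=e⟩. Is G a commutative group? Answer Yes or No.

r·s = rs but s·r = r²⁰s, so r·s ≠ s·r and G is not abelian.

Answer: No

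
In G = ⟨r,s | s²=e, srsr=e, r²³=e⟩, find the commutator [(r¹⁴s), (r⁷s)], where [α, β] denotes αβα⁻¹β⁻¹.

[(r¹⁴s), (r⁷s)] = (r¹⁴s)·(r⁷s)·(r¹⁴s)⁻¹·(r⁷s)⁻¹.
  (r¹⁴s) · (r⁷s) = r⁷
  (r⁷) · (r¹⁴s) = r²¹s
  (r²¹s) · (r⁷s) = r¹⁴

Answer: r¹⁴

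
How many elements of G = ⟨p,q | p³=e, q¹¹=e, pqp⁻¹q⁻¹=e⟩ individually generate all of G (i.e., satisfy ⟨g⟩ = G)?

G is cyclic of order 33. An element generates G iff its order is 33, and a cyclic group of order 33 has exactly φ(33) = 20 such elements.

Answer: 20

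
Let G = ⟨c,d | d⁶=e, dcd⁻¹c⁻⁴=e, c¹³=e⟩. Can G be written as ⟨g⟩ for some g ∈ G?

Every cyclic group is abelian. But c·d = cd while d·c = c⁴d, so c·d ≠ d·c and G is not abelian. Hence G is not cyclic.

Answer: No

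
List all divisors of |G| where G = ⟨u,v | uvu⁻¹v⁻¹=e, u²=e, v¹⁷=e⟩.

|G| = 34 = 2 · 17. By Lagrange's theorem the order of any subgroup divides 34; the divisors of 34 are 1, 2, 17, 34.

Answer: 1, 2, 17, 34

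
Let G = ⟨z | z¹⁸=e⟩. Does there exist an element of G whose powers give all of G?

|G| = 18. The element z has order 18 (its powers give 18 distinct elements), so ⟨z⟩ = G and G is cyclic.

Answer: Yes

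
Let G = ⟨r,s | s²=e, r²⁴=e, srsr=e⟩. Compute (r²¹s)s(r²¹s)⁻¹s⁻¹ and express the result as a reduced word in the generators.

[(r²¹s), s] = (r²¹s)·s·(r²¹s)⁻¹·s⁻¹.
  (r²¹s) · s = r²¹
  (r²¹) · (r²¹s) = r¹⁸s
  (r¹⁸s) · s = r¹⁸

Answer: r¹⁸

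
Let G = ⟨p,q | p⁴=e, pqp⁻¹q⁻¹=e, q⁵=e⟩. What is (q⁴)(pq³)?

Compute (q⁴) · (pq³) by multiplying left to right and reducing via the relations at each step:
  (q⁴) · p = pq⁴
  (pq⁴) · q³ = pq²

Answer: pq²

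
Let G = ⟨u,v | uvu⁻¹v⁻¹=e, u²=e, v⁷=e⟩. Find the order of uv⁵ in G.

Compute successive powers until reaching e:
  (uv⁵)¹ = uv⁵, (uv⁵)² = v³, (uv⁵)³ = uv, (uv⁵)⁴ = v⁶, (uv⁵)⁵ = uv⁴, (uv⁵)⁶ = v², (uv⁵)⁷ = u, (uv⁵)⁸ = v⁵, (uv⁵)⁹ = uv³, (uv⁵)¹⁰ = v, (uv⁵)¹¹ = uv⁶, (uv⁵)¹² = v⁴, (uv⁵)¹³ = uv², (uv⁵)¹⁴ = e.
The smallest positive k with (uv⁵)ᵏ = e is 14.

Answer: 14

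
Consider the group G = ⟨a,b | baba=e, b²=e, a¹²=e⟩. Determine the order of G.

Enumerate words in the generators, reducing via the relations: the distinct elements are
  {a, b, e, ab, a², a³, a⁴, a⁵, a⁶, a⁷, a⁸, a⁹, a²b, a³b, a¹¹, a¹⁰, a⁴b, a⁵b, a⁶b, a⁷b, a⁸b, a⁹b, a¹¹b, a¹⁰b}.
No further products give new elements, so |G| = 24.

Answer: 24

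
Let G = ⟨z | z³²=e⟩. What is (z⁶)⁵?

Compute successive powers of (z⁶), reducing at each step:
  (z⁶)²: (z⁶) · z⁶ = z¹²
  (z⁶)³: (z¹²) · z⁶ = z¹⁸
  (z⁶)⁴: (z¹⁸) · z⁶ = z²⁴
  (z⁶)⁵: (z²⁴) · z⁶ = z³⁰

Answer: z³⁰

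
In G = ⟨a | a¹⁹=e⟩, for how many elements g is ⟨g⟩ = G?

G is cyclic of order 19. An element generates G iff its order is 19, and a cyclic group of order 19 has exactly φ(19) = 18 such elements.

Answer: 18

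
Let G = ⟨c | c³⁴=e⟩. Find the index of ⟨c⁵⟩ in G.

First find ord(c⁵) by computing successive powers:
  (c⁵)¹ = c⁵, (c⁵)² = c¹⁰, (c⁵)³ = c¹⁵, (c⁵)⁴ = c²⁰, (c⁵)⁵ = c²⁵, (c⁵)⁶ = c³⁰, (c⁵)⁷ = c, (c⁵)⁸ = c⁶, (c⁵)⁹ = c¹¹, (c⁵)¹⁰ = c¹⁶, (c⁵)¹¹ = c²¹, (c⁵)¹² = c²⁶, (c⁵)¹³ = c³¹, (c⁵)¹⁴ = c², (c⁵)¹⁵ = c⁷, (c⁵)¹⁶ = c¹², (c⁵)¹⁷ = c¹⁷, (c⁵)¹⁸ = c²², (c⁵)¹⁹ = c²⁷, (c⁵)²⁰ = c³², (c⁵)²¹ = c³, (c⁵)²² = c⁸, (c⁵)²³ = c¹³, (c⁵)²⁴ = c¹⁸, (c⁵)²⁵ = c²³, (c⁵)²⁶ = c²⁸, (c⁵)²⁷ = c³³, (c⁵)²⁸ = c⁴, (c⁵)²⁹ = c⁹, (c⁵)³⁰ = c¹⁴, (c⁵)³¹ = c¹⁹, (c⁵)³² = c²⁴, (c⁵)³³ = c²⁹, (c⁵)³⁴ = e.
So |⟨c⁵⟩| = ord(c⁵) = 34. With |G| = 34, by Lagrange [G : ⟨c⁵⟩] = 34/34 = 1.

Answer: 1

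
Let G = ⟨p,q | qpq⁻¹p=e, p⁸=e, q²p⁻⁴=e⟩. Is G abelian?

p·q = pq but q·p = p³q⁻¹, so p·q ≠ q·p and G is not abelian.

Answer: No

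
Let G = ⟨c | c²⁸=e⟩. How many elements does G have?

G is generated by a single element, so G is cyclic. The relator gives c²⁸ = e and no smaller power is forced to be e, so the 28 powers {c, e, c², c³, c⁴, c⁵, c⁶, c⁷, c⁸, c⁹, c²², c²³, c²¹, c²⁰, c²⁴, c²⁵, c²⁶, c²⁷, c¹², c¹³, c¹¹, c¹⁰, c¹⁴, c¹⁵, c¹⁶, c¹⁷, c¹⁸, c¹⁹} are distinct. Hence |G| = 28.

Answer: 28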